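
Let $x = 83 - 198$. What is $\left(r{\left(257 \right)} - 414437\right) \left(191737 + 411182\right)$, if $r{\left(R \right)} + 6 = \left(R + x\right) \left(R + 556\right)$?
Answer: $-180270972243$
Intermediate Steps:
$x = -115$ ($x = 83 - 198 = -115$)
$r{\left(R \right)} = -6 + \left(-115 + R\right) \left(556 + R\right)$ ($r{\left(R \right)} = -6 + \left(R - 115\right) \left(R + 556\right) = -6 + \left(-115 + R\right) \left(556 + R\right)$)
$\left(r{\left(257 \right)} - 414437\right) \left(191737 + 411182\right) = \left(\left(-63946 + 257^{2} + 441 \cdot 257\right) - 414437\right) \left(191737 + 411182\right) = \left(\left(-63946 + 66049 + 113337\right) - 414437\right) 602919 = \left(115440 - 414437\right) 602919 = \left(-298997\right) 602919 = -180270972243$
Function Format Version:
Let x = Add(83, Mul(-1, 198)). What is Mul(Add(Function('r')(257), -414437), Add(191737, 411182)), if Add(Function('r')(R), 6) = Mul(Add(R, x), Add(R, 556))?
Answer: -180270972243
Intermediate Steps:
x = -115 (x = Add(83, -198) = -115)
Function('r')(R) = Add(-6, Mul(Add(-115, R), Add(556, R))) (Function('r')(R) = Add(-6, Mul(Add(R, -115), Add(R, 556))) = Add(-6, Mul(Add(-115, R), Add(556, R))))
Mul(Add(Function('r')(257), -414437), Add(191737, 411182)) = Mul(Add(Add(-63946, Pow(257, 2), Mul(441, 257)), -414437), Add(191737, 411182)) = Mul(Add(Add(-63946, 66049, 113337), -414437), 602919) = Mul(Add(115440, -414437), 602919) = Mul(-298997, 602919) = -180270972243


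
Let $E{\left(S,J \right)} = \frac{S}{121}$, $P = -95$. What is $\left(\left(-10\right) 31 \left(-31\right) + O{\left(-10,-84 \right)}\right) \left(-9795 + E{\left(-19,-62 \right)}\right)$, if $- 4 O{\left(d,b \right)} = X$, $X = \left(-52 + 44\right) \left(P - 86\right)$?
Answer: $- \frac{10960859072}{121} \approx -9.0586 \cdot 10^{7}$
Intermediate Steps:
$E{\left(S,J \right)} = \frac{S}{121}$ ($E{\left(S,J \right)} = S \frac{1}{121} = \frac{S}{121}$)
$X = 1448$ ($X = \left(-52 + 44\right) \left(-95 - 86\right) = \left(-8\right) \left(-181\right) = 1448$)
$O{\left(d,b \right)} = -362$ ($O{\left(d,b \right)} = \left(- \frac{1}{4}\right) 1448 = -362$)
$\left(\left(-10\right) 31 \left(-31\right) + O{\left(-10,-84 \right)}\right) \left(-9795 + E{\left(-19,-62 \right)}\right) = \left(\left(-10\right) 31 \left(-31\right) - 362\right) \left(-9795 + \frac{1}{121} \left(-19\right)\right) = \left(\left(-310\right) \left(-31\right) - 362\right) \left(-9795 - \frac{19}{121}\right) = \left(9610 - 362\right) \left(- \frac{1185214}{121}\right) = 9248 \left(- \frac{1185214}{121}\right) = - \frac{10960859072}{121}$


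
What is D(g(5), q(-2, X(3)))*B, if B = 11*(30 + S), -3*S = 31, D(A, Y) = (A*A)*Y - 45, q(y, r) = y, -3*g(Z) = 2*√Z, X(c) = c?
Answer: -288805/27 ≈ -10696.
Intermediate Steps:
g(Z) = -2*√Z/3
D(A, Y) = -45 + Y*A² (D(A, Y) = A²*Y - 45 = Y*A² - 45 = -45 + Y*A²)
S = -31/3 (S = -⅓*31 = -31/3 ≈ -10.333)
B = 649/3 (B = 11*(30 - 31/3) = 11*(59/3) = 649/3 ≈ 216.33)
D(g(5), q(-2, X(3)))*B = (-45 - 2*(-2*√5/3)²)*(649/3) = (-45 - 2*20/9)*(649/3) = (-45 - 40/9)*(649/3) = -445/9*649/3 = -288805/27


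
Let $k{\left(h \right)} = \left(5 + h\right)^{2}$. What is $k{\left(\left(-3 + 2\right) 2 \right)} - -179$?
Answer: $188$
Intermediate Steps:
$k{\left(\left(-3 + 2\right) 2 \right)} - -179 = \left(5 + \left(-3 + 2\right) 2\right)^{2} - -179 = \left(5 - 2\right)^{2} + 179 = 3^{2} + 179 = 9 + 179 = 188$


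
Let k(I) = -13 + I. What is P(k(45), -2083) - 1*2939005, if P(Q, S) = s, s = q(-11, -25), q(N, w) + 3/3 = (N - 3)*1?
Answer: -2939020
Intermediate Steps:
q(N, w) = -4 + N (q(N, w) = -1 + (N - 3)*1 = -1 + (-3 + N)*1 = -1 + (-3 + N) = -4 + N)
s = -15 (s = -4 - 11 = -15)
P(Q, S) = -15
P(k(45), -2083) - 1*2939005 = -15 - 1*2939005 = -15 - 2939005 = -2939020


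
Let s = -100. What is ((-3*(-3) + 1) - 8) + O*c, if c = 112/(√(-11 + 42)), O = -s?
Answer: 2 + 11200*√31/31 ≈ 2013.6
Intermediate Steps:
O = 100 (O = -1*(-100) = 100)
c = 112*√31/31 (c = 112/(√31) = 112*(√31/31) = 112*√31/31 ≈ 20.116)
((-3*(-3) + 1) - 8) + O*c = ((-3*(-3) + 1) - 8) + 100*(112*√31/31) = ((9 + 1) - 8) + 11200*√31/31 = (10 - 8) + 11200*√31/31 = 2 + 11200*√31/31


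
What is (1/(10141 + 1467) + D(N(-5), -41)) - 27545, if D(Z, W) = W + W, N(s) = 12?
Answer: -320694215/11608 ≈ -27627.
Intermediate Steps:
D(Z, W) = 2*W
(1/(10141 + 1467) + D(N(-5), -41)) - 27545 = (1/(10141 + 1467) + 2*(-41)) - 27545 = (1/11608 - 82) - 27545 = -951855/11608 - 27545 = -320694215/11608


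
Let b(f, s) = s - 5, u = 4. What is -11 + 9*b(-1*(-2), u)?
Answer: -20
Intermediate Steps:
b(f, s) = -5 + s
-11 + 9*b(-1*(-2), u) = -11 + 9*(-5 + 4) = -11 + 9*(-1) = -11 - 9 = -20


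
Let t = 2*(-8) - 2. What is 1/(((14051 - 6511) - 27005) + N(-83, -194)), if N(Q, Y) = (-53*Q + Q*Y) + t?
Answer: 1/1018 ≈ 0.00098232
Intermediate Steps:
t = -18 (t = -16 - 2 = -18)
N(Q, Y) = -18 - 53*Q + Q*Y (N(Q, Y) = (-53*Q + Q*Y) - 18 = -18 - 53*Q + Q*Y)
1/(((14051 - 6511) - 27005) + N(-83, -194)) = 1/(((14051 - 6511) - 27005) + (-18 - 53*(-83) - 83*(-194))) = 1/((7540 - 27005) + (-18 + 4399 + 16102)) = 1/(-19465 + 20483) = 1/1018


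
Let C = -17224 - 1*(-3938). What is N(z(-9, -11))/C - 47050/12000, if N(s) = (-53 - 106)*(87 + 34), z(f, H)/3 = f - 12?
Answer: -3942383/1594320 ≈ -2.4728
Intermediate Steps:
C = -13286 (C = -17224 + 3938 = -13286)
z(f, H) = -36 + 3*f (z(f, H) = 3*(f - 12) = 3*(-12 + f) = -36 + 3*f)
N(s) = -19239 (N(s) = -159*121 = -19239)
N(z(-9, -11))/C - 47050/12000 = -19239/(-13286) - 47050/12000 = -19239*(-1/13286) - 47050*1/12000 = 19239/13286 - 941/240 = -3942383/1594320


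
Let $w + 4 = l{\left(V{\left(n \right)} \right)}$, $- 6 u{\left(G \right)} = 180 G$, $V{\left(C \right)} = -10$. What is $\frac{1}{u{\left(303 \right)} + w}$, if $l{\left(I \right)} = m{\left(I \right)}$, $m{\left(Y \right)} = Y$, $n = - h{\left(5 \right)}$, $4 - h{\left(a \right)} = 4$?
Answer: $- \frac{1}{9104} \approx -0.00010984$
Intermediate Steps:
$h{\left(a \right)} = 0$ ($h{\left(a \right)} = 4 - 4 = 0$)
$n = 0$ ($n = \left(-1\right) 0 = 0$)
$u{\left(G \right)} = - 30 G$ ($u{\left(G \right)} = - \frac{180 G}{6} = - 30 G$)
$l{\left(I \right)} = I$
$w = -14$ ($w = -4 - 10 = -14$)
$\frac{1}{u{\left(303 \right)} + w} = \frac{1}{\left(-30\right) 303 - 14} = \frac{1}{-9090 - 14} = \frac{1}{-9104} = - \frac{1}{9104}$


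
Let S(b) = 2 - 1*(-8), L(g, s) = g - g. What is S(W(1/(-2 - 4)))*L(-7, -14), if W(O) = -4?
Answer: 0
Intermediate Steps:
L(g, s) = 0
S(b) = 10 (S(b) = 2 + 8 = 10)
S(W(1/(-2 - 4)))*L(-7, -14) = 10*0 = 0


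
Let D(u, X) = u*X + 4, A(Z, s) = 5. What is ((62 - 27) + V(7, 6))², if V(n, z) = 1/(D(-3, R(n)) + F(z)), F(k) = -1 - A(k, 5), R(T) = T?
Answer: 646416/529 ≈ 1222.0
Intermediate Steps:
F(k) = -6 (F(k) = -1 - 1*5 = -1 - 5 = -6)
D(u, X) = 4 + X*u (D(u, X) = X*u + 4 = 4 + X*u)
V(n, z) = 1/(-2 - 3*n) (V(n, z) = 1/((4 + n*(-3)) - 6) = 1/((4 - 3*n) - 6) = 1/(-2 - 3*n))
((62 - 27) + V(7, 6))² = ((62 - 27) + 1/(-2 - 3*7))² = (35 + 1/(-2 - 21))² = (35 + 1/(-23))² = (35 - 1/23)² = (804/23)² = 646416/529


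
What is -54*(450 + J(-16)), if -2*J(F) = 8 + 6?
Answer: -23922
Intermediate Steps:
J(F) = -7 (J(F) = -(8 + 6)/2 = -½*14 = -7)
-54*(450 + J(-16)) = -54*(450 - 7) = -54*443 = -23922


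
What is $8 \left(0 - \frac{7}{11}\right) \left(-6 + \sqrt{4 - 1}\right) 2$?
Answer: $\frac{672}{11} - \frac{112 \sqrt{3}}{11} \approx 43.456$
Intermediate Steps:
$8 \left(0 - \frac{7}{11}\right) \left(-6 + \sqrt{4 - 1}\right) 2 = 8 \left(0 - \frac{7}{11}\right) \left(-6 + \sqrt{3}\right) 2 = 8 \left(- \frac{7 \left(-6 + \sqrt{3}\right)}{11}\right) 2 = 8 \left(\frac{42}{11} - \frac{7 \sqrt{3}}{11}\right) 2 = \left(\frac{336}{11} - \frac{56 \sqrt{3}}{11}\right) 2 = \frac{672}{11} - \frac{112 \sqrt{3}}{11}$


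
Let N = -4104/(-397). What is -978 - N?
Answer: -392370/397 ≈ -988.34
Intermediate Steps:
N = 4104/397 (N = -4104*(-1/397) = 4104/397 ≈ 10.338)
-978 - N = -978 - 1*4104/397 = -978 - 4104/397 = -392370/397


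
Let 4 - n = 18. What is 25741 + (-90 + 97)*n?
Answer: 25643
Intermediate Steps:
n = -14 (n = 4 - 1*18 = 4 - 18 = -14)
25741 + (-90 + 97)*n = 25741 + (-90 + 97)*(-14) = 25741 + 7*(-14) = 25741 - 98 = 25643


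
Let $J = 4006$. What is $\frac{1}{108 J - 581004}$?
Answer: $- \frac{1}{148356} \approx -6.7405 \cdot 10^{-6}$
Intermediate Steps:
$\frac{1}{108 J - 581004} = \frac{1}{108 \cdot 4006 - 581004} = \frac{1}{432648 - 581004} = \frac{1}{-148356} = - \frac{1}{148356}$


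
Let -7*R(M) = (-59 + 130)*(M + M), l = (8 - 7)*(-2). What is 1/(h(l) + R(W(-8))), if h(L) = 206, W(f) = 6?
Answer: 7/590 ≈ 0.011864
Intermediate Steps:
l = -2 (l = 1*(-2) = -2)
R(M) = -142*M/7 (R(M) = -(-59 + 130)*(M + M)/7 = -71*2*M/7 = -142*M/7)
1/(h(l) + R(W(-8))) = 1/(206 - 142/7*6) = 1/(206 - 852/7) = 1/(590/7) = 7/590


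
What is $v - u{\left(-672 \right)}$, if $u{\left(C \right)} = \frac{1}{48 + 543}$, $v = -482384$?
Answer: $- \frac{285088945}{591} \approx -4.8238 \cdot 10^{5}$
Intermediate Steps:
$u{\left(C \right)} = \frac{1}{591}$
$v - u{\left(-672 \right)} = -482384 - \frac{1}{591} = - \frac{285088945}{591}$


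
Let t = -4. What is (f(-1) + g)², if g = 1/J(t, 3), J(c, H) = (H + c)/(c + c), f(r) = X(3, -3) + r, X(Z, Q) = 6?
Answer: 169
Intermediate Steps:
f(r) = 6 + r
J(c, H) = (H + c)/(2*c) (J(c, H) = (H + c)/((2*c)) = (H + c)*(1/(2*c)) = (H + c)/(2*c))
g = 8 (g = 1/((½)*(3 - 4)/(-4)) = 1/((½)*(-¼)*(-1)) = 1/(⅛) = 8)
(f(-1) + g)² = ((6 - 1) + 8)² = (5 + 8)² = 13² = 169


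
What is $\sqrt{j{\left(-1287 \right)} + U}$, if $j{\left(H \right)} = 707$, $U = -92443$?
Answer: $2 i \sqrt{22934} \approx 302.88 i$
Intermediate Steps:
$\sqrt{j{\left(-1287 \right)} + U} = \sqrt{707 - 92443} = \sqrt{-91736} = 2 i \sqrt{22934}$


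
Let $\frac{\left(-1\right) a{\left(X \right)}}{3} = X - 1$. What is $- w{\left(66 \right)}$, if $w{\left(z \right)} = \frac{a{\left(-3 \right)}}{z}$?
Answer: $- \frac{2}{11} \approx -0.18182$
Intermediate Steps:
$a{\left(X \right)} = 3 - 3 X$ ($a{\left(X \right)} = - 3 \left(X - 1\right) = - 3 \left(-1 + X\right) = 3 - 3 X$)
$w{\left(z \right)} = \frac{12}{z}$ ($w{\left(z \right)} = \frac{3 - -9}{z} = \frac{3 + 9}{z} = \frac{12}{z}$)
$- w{\left(66 \right)} = - \frac{12}{66} = \left(-1\right) \frac{2}{11} = - \frac{2}{11}$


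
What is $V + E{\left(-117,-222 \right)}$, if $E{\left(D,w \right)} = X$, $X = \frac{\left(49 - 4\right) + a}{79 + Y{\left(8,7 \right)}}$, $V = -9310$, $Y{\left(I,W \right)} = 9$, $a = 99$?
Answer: $- \frac{102392}{11} \approx -9308.4$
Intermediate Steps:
$X = \frac{18}{11}$ ($X = \frac{\left(49 - 4\right) + 99}{79 + 9} = \frac{45 + 99}{88} = 144 \cdot \frac{1}{88} = \frac{18}{11} \approx 1.6364$)
$E{\left(D,w \right)} = \frac{18}{11}$
$V + E{\left(-117,-222 \right)} = -9310 + \frac{18}{11} = - \frac{102392}{11}$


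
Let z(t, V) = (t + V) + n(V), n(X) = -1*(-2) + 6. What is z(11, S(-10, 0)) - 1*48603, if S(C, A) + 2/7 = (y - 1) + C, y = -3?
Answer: -340188/7 ≈ -48598.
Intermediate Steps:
n(X) = 8 (n(X) = 2 + 6 = 8)
S(C, A) = -30/7 + C (S(C, A) = -2/7 + ((-3 - 1) + C) = -2/7 + (-4 + C) = -30/7 + C)
z(t, V) = 8 + V + t (z(t, V) = (t + V) + 8 = (V + t) + 8 = 8 + V + t)
z(11, S(-10, 0)) - 1*48603 = (8 + (-30/7 - 10) + 11) - 1*48603 = (8 - 100/7 + 11) - 48603 = 33/7 - 48603 = -340188/7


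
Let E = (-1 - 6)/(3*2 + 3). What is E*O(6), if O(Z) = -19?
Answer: 133/9 ≈ 14.778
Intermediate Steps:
E = -7/9 (E = -7/(6 + 3) = -7/9 ≈ -0.77778)
E*O(6) = -7/9*(-19) = 133/9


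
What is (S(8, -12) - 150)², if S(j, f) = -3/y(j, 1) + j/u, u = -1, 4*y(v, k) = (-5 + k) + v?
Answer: 25921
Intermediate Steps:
y(v, k) = -5/4 + k/4 + v/4 (y(v, k) = ((-5 + k) + v)/4 = (-5 + k + v)/4 = -5/4 + k/4 + v/4)
S(j, f) = -j - 3/(-1 + j/4) (S(j, f) = -3/(-5/4 + (¼)*1 + j/4) + j/(-1) = -3/(-5/4 + ¼ + j/4) + j*(-1) = -3/(-1 + j/4) - j = -j - 3/(-1 + j/4))
(S(8, -12) - 150)² = ((-12 - 1*8*(-4 + 8))/(-4 + 8) - 150)² = ((-12 - 1*8*4)/4 - 150)² = ((-12 - 32)/4 - 150)² = ((¼)*(-44) - 150)² = (-11 - 150)² = (-161)² = 25921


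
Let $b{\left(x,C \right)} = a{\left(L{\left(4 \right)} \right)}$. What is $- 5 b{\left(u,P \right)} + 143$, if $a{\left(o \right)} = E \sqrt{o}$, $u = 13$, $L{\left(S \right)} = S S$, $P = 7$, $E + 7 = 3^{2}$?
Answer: $103$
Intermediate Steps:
$E = 2$ ($E = -7 + 3^{2} = -7 + 9 = 2$)
$L{\left(S \right)} = S^{2}$
$a{\left(o \right)} = 2 \sqrt{o}$
$b{\left(x,C \right)} = 8$ ($b{\left(x,C \right)} = 2 \sqrt{4^{2}} = 2 \sqrt{16} = 2 \cdot 4 = 8$)
$- 5 b{\left(u,P \right)} + 143 = \left(-5\right) 8 + 143 = -40 + 143 = 103$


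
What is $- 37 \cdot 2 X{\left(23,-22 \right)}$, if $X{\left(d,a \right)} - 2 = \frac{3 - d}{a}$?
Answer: $- \frac{2368}{11} \approx -215.27$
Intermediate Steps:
$X{\left(d,a \right)} = 2 + \frac{3 - d}{a}$
$- 37 \cdot 2 X{\left(23,-22 \right)} = - 37 \cdot 2 \frac{3 - 23 + 2 \left(-22\right)}{-22} = - 37 \cdot 2 \left(- \frac{3 - 23 - 44}{22}\right) = - 37 \cdot 2 \left(\left(- \frac{1}{22}\right) \left(-64\right)\right) = - 37 \cdot 2 \cdot \frac{32}{11} = \left(-37\right) \frac{64}{11} = - \frac{2368}{11}$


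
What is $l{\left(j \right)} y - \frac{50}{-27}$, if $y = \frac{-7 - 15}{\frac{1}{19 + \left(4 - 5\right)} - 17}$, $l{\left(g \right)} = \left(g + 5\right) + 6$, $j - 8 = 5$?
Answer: $\frac{271858}{8235} \approx 33.013$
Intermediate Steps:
$j = 13$ ($j = 8 + 5 = 13$)
$l{\left(g \right)} = 11 + g$ ($l{\left(g \right)} = \left(5 + g\right) + 6 = 11 + g$)
$y = \frac{396}{305}$ ($y = - \frac{22}{\frac{1}{19 + \left(4 - 5\right)} - 17} = - \frac{22}{\frac{1}{19 - 1} - 17} = - \frac{22}{\frac{1}{18} - 17} = - \frac{22}{- \frac{305}{18}} = \left(-22\right) \left(- \frac{18}{305}\right) = \frac{396}{305} \approx 1.2984$)
$l{\left(j \right)} y - \frac{50}{-27} = \left(11 + 13\right) \frac{396}{305} - \frac{50}{-27} = 24 \cdot \frac{396}{305} - - \frac{50}{27} = \frac{9504}{305} + \frac{50}{27} = \frac{271858}{8235}$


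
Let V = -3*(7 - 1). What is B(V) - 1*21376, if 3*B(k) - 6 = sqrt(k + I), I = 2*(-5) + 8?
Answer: -21374 + 2*I*sqrt(5)/3 ≈ -21374.0 + 1.4907*I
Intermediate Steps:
V = -18 (V = -3*6 = -18)
I = -2 (I = -10 + 8 = -2)
B(k) = 2 + sqrt(-2 + k)/3 (B(k) = 2 + sqrt(k - 2)/3 = 2 + sqrt(-2 + k)/3)
B(V) - 1*21376 = (2 + sqrt(-2 - 18)/3) - 1*21376 = (2 + sqrt(-20)/3) - 21376 = (2 + (2*I*sqrt(5))/3) - 21376 = (2 + 2*I*sqrt(5)/3) - 21376 = -21374 + 2*I*sqrt(5)/3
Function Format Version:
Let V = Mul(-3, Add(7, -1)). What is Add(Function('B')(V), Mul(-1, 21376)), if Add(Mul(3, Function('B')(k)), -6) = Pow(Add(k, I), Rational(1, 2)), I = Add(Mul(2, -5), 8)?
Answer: Add(-21374, Mul(Rational(2, 3), I, Pow(5, Rational(1, 2)))) ≈ Add(-21374., Mul(1.4907, I))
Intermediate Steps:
V = -18 (V = Mul(-3, 6) = -18)
I = -2 (I = Add(-10, 8) = -2)
Function('B')(k) = Add(2, Mul(Rational(1, 3), Pow(Add(-2, k), Rational(1, 2)))) (Function('B')(k) = Add(2, Mul(Rational(1, 3), Pow(Add(k, -2), Rational(1, 2)))) = Add(2, Mul(Rational(1, 3), Pow(Add(-2, k), Rational(1, 2)))))
Add(Function('B')(V), Mul(-1, 21376)) = Add(Add(2, Mul(Rational(1, 3), Pow(Add(-2, -18), Rational(1, 2)))), Mul(-1, 21376)) = Add(Add(2, Mul(Rational(1, 3), Pow(-20, Rational(1, 2)))), -21376) = Add(Add(2, Mul(Rational(1, 3), Mul(2, I, Pow(5, Rational(1, 2))))), -21376) = Add(Add(2, Mul(Rational(2, 3), I, Pow(5, Rational(1, 2)))), -21376) = Add(-21374, Mul(Rational(2, 3), I, Pow(5, Rational(1, 2))))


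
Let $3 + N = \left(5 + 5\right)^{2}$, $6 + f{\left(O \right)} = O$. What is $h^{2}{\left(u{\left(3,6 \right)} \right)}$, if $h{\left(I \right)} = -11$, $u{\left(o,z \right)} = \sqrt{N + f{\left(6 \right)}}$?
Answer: $121$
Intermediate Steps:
$f{\left(O \right)} = -6 + O$
$N = 97$ ($N = -3 + \left(5 + 5\right)^{2} = -3 + 10^{2} = -3 + 100 = 97$)
$u{\left(o,z \right)} = \sqrt{97}$ ($u{\left(o,z \right)} = \sqrt{97 + \left(-6 + 6\right)} = \sqrt{97 + 0} = \sqrt{97}$)
$h^{2}{\left(u{\left(3,6 \right)} \right)} = \left(-11\right)^{2} = 121$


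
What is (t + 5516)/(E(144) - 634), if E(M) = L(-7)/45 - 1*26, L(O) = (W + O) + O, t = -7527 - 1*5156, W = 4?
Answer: 64503/5942 ≈ 10.855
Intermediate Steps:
t = -12683 (t = -7527 - 5156 = -12683)
L(O) = 4 + 2*O (L(O) = (4 + O) + O = 4 + 2*O)
E(M) = -236/9 (E(M) = (4 + 2*(-7))/45 - 1*26 = (4 - 14)*(1/45) - 26 = -10*1/45 - 26 = -2/9 - 26 = -236/9)
(t + 5516)/(E(144) - 634) = (-12683 + 5516)/(-236/9 - 634) = -7167/(-5942/9) = -7167*(-9/5942) = 64503/5942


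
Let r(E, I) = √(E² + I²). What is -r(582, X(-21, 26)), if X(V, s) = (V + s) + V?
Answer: -2*√84745 ≈ -582.22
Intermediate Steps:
X(V, s) = s + 2*V
-r(582, X(-21, 26)) = -√(582² + (26 + 2*(-21))²) = -√(338724 + (26 - 42)²) = -√(338724 + (-16)²) = -√(338724 + 256) = -√338980 = -2*√84745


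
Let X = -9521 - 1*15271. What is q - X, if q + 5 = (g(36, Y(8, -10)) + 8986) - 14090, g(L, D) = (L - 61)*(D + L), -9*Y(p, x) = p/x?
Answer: 169027/9 ≈ 18781.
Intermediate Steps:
Y(p, x) = -p/(9*x)
g(L, D) = (-61 + L)*(D + L)
X = -24792 (X = -9521 - 15271 = -24792)
q = -54101/9 (q = -5 + (((36² - (-61)*8/(9*(-10)) - 61*36 - ⅑*8/(-10)*36) + 8986) - 14090) = -5 + (((1296 - (-61)*8*(-1)/(9*10) - 2196 - ⅑*8*(-⅒)*36) + 8986) - 14090) = -5 + (((1296 - 61*4/45 - 2196 + (4/45)*36) + 8986) - 14090) = -5 + (((1296 - 244/45 - 2196 + 16/5) + 8986) - 14090) = -5 + ((-8120/9 + 8986) - 14090) = -5 + (72754/9 - 14090) = -5 - 54056/9 = -54101/9 ≈ -6011.2)
q - X = -54101/9 - 1*(-24792) = -54101/9 + 24792 = 169027/9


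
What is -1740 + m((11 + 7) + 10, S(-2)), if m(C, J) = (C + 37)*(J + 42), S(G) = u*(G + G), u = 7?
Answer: -830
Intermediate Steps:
S(G) = 14*G (S(G) = 7*(G + G) = 7*(2*G) = 14*G)
m(C, J) = (37 + C)*(42 + J)
-1740 + m((11 + 7) + 10, S(-2)) = -1740 + (1554 + 37*(14*(-2)) + 42*((11 + 7) + 10) + ((11 + 7) + 10)*(14*(-2))) = -1740 + (1554 + 37*(-28) + 42*(18 + 10) + (18 + 10)*(-28)) = -1740 + (1554 - 1036 + 42*28 + 28*(-28)) = -1740 + (1554 - 1036 + 1176 - 784) = -1740 + 910 = -830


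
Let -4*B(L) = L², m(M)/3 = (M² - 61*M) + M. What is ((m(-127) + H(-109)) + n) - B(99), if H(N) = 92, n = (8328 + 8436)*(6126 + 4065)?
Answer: 683662853/4 ≈ 1.7092e+8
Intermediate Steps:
m(M) = -180*M + 3*M² (m(M) = 3*((M² - 61*M) + M) = 3*(M² - 60*M) = -180*M + 3*M²)
n = 170841924 (n = 16764*10191 = 170841924)
B(L) = -L²/4
((m(-127) + H(-109)) + n) - B(99) = ((3*(-127)*(-60 - 127) + 92) + 170841924) - (-1)*99²/4 = ((3*(-127)*(-187) + 92) + 170841924) - (-1)*9801/4 = ((71247 + 92) + 170841924) - 1*(-9801/4) = (71339 + 170841924) + 9801/4 = 170913263 + 9801/4 = 683662853/4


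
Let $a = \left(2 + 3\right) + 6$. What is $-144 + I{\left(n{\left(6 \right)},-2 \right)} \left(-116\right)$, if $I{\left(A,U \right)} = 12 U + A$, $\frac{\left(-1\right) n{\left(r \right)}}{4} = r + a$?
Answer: $10528$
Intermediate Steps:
$a = 11$ ($a = 5 + 6 = 11$)
$n{\left(r \right)} = -44 - 4 r$ ($n{\left(r \right)} = - 4 \left(r + 11\right) = - 4 \left(11 + r\right) = -44 - 4 r$)
$I{\left(A,U \right)} = A + 12 U$
$-144 + I{\left(n{\left(6 \right)},-2 \right)} \left(-116\right) = -144 + \left(\left(-44 - 24\right) + 12 \left(-2\right)\right) \left(-116\right) = -144 + \left(\left(-44 - 24\right) - 24\right) \left(-116\right) = -144 + \left(-68 - 24\right) \left(-116\right) = -144 - -10672 = -144 + 10672 = 10528$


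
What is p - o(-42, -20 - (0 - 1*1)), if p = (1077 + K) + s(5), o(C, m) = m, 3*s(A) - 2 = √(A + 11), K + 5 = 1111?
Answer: 2204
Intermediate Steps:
K = 1106 (K = -5 + 1111 = 1106)
s(A) = ⅔ + √(11 + A)/3 (s(A) = ⅔ + √(A + 11)/3 = ⅔ + √(11 + A)/3)
p = 2185 (p = (1077 + 1106) + (⅔ + √(11 + 5)/3) = 2183 + (⅔ + √16/3) = 2183 + (⅔ + (⅓)*4) = 2183 + (⅔ + 4/3) = 2183 + 2 = 2185)
p - o(-42, -20 - (0 - 1*1)) = 2185 - (-20 - (0 - 1*1)) = 2185 - (-20 - (0 - 1)) = 2185 - (-20 - 1*(-1)) = 2185 - (-20 + 1) = 2185 - 1*(-19) = 2185 + 19 = 2204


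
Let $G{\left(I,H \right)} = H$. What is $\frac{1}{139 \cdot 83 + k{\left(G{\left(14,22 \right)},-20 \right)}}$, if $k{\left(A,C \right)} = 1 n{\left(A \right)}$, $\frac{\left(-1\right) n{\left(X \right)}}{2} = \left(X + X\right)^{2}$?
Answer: $\frac{1}{7665} \approx 0.00013046$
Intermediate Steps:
$n{\left(X \right)} = - 8 X^{2}$ ($n{\left(X \right)} = - 2 \left(X + X\right)^{2} = - 2 \left(2 X\right)^{2} = - 2 \cdot 4 X^{2} = - 8 X^{2}$)
$k{\left(A,C \right)} = - 8 A^{2}$ ($k{\left(A,C \right)} = 1 \left(- 8 A^{2}\right) = - 8 A^{2}$)
$\frac{1}{139 \cdot 83 + k{\left(G{\left(14,22 \right)},-20 \right)}} = \frac{1}{139 \cdot 83 - 8 \cdot 22^{2}} = \frac{1}{11537 - 3872} = \frac{1}{7665}$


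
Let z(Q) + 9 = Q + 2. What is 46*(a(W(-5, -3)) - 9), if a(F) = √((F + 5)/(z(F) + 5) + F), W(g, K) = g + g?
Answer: -414 + 23*I*√345/3 ≈ -414.0 + 142.4*I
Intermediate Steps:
z(Q) = -7 + Q (z(Q) = -9 + (Q + 2) = -9 + (2 + Q) = -7 + Q)
W(g, K) = 2*g
a(F) = √(F + (5 + F)/(-2 + F)) (a(F) = √((F + 5)/((-7 + F) + 5) + F) = √((5 + F)/(-2 + F) + F) = √(F + (5 + F)/(-2 + F)))
46*(a(W(-5, -3)) - 9) = 46*(√((5 + (2*(-5))² - 2*(-5))/(-2 + 2*(-5))) - 9) = 46*(√((5 + (-10)² - 1*(-10))/(-2 - 10)) - 9) = 46*(√((5 + 100 + 10)/(-12)) - 9) = 46*(√(-1/12*115) - 9) = 46*(√(-115/12) - 9) = 46*(I*√345/6 - 9) = 46*(-9 + I*√345/6) = -414 + 23*I*√345/3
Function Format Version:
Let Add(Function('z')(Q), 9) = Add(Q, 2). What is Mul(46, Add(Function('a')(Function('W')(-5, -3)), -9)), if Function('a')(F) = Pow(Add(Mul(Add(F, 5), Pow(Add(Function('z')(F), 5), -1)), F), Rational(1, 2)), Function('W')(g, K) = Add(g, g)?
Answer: Add(-414, Mul(Rational(23, 3), I, Pow(345, Rational(1, 2)))) ≈ Add(-414.00, Mul(142.40, I))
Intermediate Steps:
Function('z')(Q) = Add(-7, Q) (Function('z')(Q) = Add(-9, Add(Q, 2)) = Add(-9, Add(2, Q)) = Add(-7, Q))
Function('W')(g, K) = Mul(2, g)
Function('a')(F) = Pow(Add(F, Mul(Pow(Add(-2, F), -1), Add(5, F))), Rational(1, 2)) (Function('a')(F) = Pow(Add(Mul(Add(F, 5), Pow(Add(Add(-7, F), 5), -1)), F), Rational(1, 2)) = Pow(Add(Mul(Add(5, F), Pow(Add(-2, F), -1)), F), Rational(1, 2)) = Pow(Add(Mul(Pow(Add(-2, F), -1), Add(5, F)), F), Rational(1, 2)) = Pow(Add(F, Mul(Pow(Add(-2, F), -1), Add(5, F))), Rational(1, 2)))
Mul(46, Add(Function('a')(Function('W')(-5, -3)), -9)) = Mul(46, Add(Pow(Mul(Pow(Add(-2, Mul(2, -5)), -1), Add(5, Pow(Mul(2, -5), 2), Mul(-1, Mul(2, -5)))), Rational(1, 2)), -9)) = Mul(46, Add(Pow(Mul(Pow(Add(-2, -10), -1), Add(5, Pow(-10, 2), Mul(-1, -10))), Rational(1, 2)), -9)) = Mul(46, Add(Pow(Mul(Pow(-12, -1), Add(5, 100, 10)), Rational(1, 2)), -9)) = Mul(46, Add(Pow(Mul(Rational(-1, 12), 115), Rational(1, 2)), -9)) = Mul(46, Add(Pow(Rational(-115, 12), Rational(1, 2)), -9)) = Mul(46, Add(Mul(Rational(1, 6), I, Pow(345, Rational(1, 2))), -9)) = Mul(46, Add(-9, Mul(Rational(1, 6), I, Pow(345, Rational(1, 2))))) = Add(-414, Mul(Rational(23, 3), I, Pow(345, Rational(1, 2))))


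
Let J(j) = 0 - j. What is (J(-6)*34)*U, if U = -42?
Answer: -8568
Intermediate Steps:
J(j) = -j
(J(-6)*34)*U = (-1*(-6)*34)*(-42) = (6*34)*(-42) = 204*(-42) = -8568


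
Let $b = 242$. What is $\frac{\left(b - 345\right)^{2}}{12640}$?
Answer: $\frac{10609}{12640} \approx 0.83932$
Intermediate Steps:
$\frac{\left(b - 345\right)^{2}}{12640} = \frac{\left(242 - 345\right)^{2}}{12640} = \left(-103\right)^{2} \cdot \frac{1}{12640} = 10609 \cdot \frac{1}{12640} = \frac{10609}{12640}$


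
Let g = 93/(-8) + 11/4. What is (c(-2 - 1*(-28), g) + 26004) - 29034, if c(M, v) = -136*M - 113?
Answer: -6679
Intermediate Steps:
g = -71/8 (g = 93*(-1/8) + 11*(1/4) = -93/8 + 11/4 = -71/8 ≈ -8.8750)
c(M, v) = -113 - 136*M
(c(-2 - 1*(-28), g) + 26004) - 29034 = ((-113 - 136*(-2 - 1*(-28))) + 26004) - 29034 = ((-113 - 136*(-2 + 28)) + 26004) - 29034 = ((-113 - 136*26) + 26004) - 29034 = ((-113 - 3536) + 26004) - 29034 = (-3649 + 26004) - 29034 = 22355 - 29034 = -6679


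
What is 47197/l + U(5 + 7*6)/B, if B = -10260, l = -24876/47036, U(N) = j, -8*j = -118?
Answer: -2530752265649/28358640 ≈ -89241.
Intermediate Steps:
j = 59/4 (j = -⅛*(-118) = 59/4 ≈ 14.750)
U(N) = 59/4
l = -6219/11759 (l = -24876*1/47036 = -6219/11759 ≈ -0.52887)
47197/l + U(5 + 7*6)/B = 47197/(-6219/11759) + (59/4)/(-10260) = 47197*(-11759/6219) + (59/4)*(-1/10260) = -554989523/6219 - 59/41040 = -2530752265649/28358640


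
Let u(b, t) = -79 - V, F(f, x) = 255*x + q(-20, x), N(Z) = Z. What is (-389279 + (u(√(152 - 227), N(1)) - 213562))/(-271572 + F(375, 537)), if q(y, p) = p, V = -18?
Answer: 301451/67050 ≈ 4.4959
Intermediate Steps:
F(f, x) = 256*x (F(f, x) = 255*x + x = 256*x)
u(b, t) = -61 (u(b, t) = -79 - 1*(-18) = -79 + 18 = -61)
(-389279 + (u(√(152 - 227), N(1)) - 213562))/(-271572 + F(375, 537)) = (-389279 + (-61 - 213562))/(-271572 + 256*537) = (-389279 - 213623)/(-271572 + 137472) = -602902/(-134100) = -602902*(-1/134100) = 301451/67050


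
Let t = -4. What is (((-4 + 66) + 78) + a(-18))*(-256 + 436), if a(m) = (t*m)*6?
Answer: 102960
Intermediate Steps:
a(m) = -24*m (a(m) = -4*m*6 = -24*m)
(((-4 + 66) + 78) + a(-18))*(-256 + 436) = (((-4 + 66) + 78) - 24*(-18))*(-256 + 436) = ((62 + 78) + 432)*180 = (140 + 432)*180 = 572*180 = 102960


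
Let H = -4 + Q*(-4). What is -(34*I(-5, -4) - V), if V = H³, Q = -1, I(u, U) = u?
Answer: 170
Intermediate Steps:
H = 0 (H = -4 - 1*(-4) = -4 + 4 = 0)
V = 0 (V = 0³ = 0)
-(34*I(-5, -4) - V) = -(34*(-5) - 1*0) = -(-170 + 0) = -1*(-170) = 170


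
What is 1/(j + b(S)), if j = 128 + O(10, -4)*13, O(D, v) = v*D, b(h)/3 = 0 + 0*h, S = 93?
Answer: -1/392 ≈ -0.0025510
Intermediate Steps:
b(h) = 0 (b(h) = 3*(0 + 0*h) = 3*(0 + 0) = 3*0 = 0)
O(D, v) = D*v
j = -392 (j = 128 + (10*(-4))*13 = 128 - 40*13 = 128 - 520 = -392)
1/(j + b(S)) = 1/(-392 + 0) = 1/(-392) = -1/392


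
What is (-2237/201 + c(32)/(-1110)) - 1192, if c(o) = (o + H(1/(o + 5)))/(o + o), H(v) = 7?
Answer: -5726513333/4759680 ≈ -1203.1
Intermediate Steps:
c(o) = (7 + o)/(2*o) (c(o) = (o + 7)/(o + o) = (7 + o)/((2*o)) = (7 + o)*(1/(2*o)) = (7 + o)/(2*o))
(-2237/201 + c(32)/(-1110)) - 1192 = (-2237/201 + ((1/2)*(7 + 32)/32)/(-1110)) - 1192 = (-2237*1/201 + ((1/2)*(1/32)*39)*(-1/1110)) - 1192 = (-2237/201 + (39/64)*(-1/1110)) - 1192 = (-2237/201 - 13/23680) - 1192 = -52974773/4759680 - 1192 = -5726513333/4759680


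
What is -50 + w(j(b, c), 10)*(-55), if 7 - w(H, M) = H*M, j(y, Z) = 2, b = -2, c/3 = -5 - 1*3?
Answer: 665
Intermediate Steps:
c = -24 (c = 3*(-5 - 1*3) = 3*(-5 - 3) = 3*(-8) = -24)
w(H, M) = 7 - H*M
-50 + w(j(b, c), 10)*(-55) = -50 + (7 - 1*2*10)*(-55) = -50 + (7 - 20)*(-55) = -50 - 13*(-55) = -50 + 715 = 665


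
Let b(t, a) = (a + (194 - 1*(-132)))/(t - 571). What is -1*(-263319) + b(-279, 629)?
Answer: 44764039/170 ≈ 2.6332e+5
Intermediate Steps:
b(t, a) = (326 + a)/(-571 + t) (b(t, a) = (a + (194 + 132))/(-571 + t) = (a + 326)/(-571 + t) = (326 + a)/(-571 + t))
-1*(-263319) + b(-279, 629) = -1*(-263319) + (326 + 629)/(-571 - 279) = 263319 + 955/(-850) = 263319 - 1/850*955 = 263319 - 191/170 = 44764039/170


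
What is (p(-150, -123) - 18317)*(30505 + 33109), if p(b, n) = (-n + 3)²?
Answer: -155281774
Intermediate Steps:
p(b, n) = (3 - n)²
(p(-150, -123) - 18317)*(30505 + 33109) = ((-3 - 123)² - 18317)*(30505 + 33109) = ((-126)² - 18317)*63614 = (15876 - 18317)*63614 = -2441*63614 = -155281774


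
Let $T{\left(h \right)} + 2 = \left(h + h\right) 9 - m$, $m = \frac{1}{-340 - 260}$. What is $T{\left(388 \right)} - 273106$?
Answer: $- \frac{159674399}{600} \approx -2.6612 \cdot 10^{5}$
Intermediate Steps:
$m = - \frac{1}{600}$ ($m = \frac{1}{-600} = - \frac{1}{600} \approx -0.0016667$)
$T{\left(h \right)} = - \frac{1199}{600} + 18 h$ ($T{\left(h \right)} = -2 + \left(\left(h + h\right) 9 - - \frac{1}{600}\right) = -2 + \left(2 h 9 + \frac{1}{600}\right) = -2 + \left(18 h + \frac{1}{600}\right) = -2 + \left(\frac{1}{600} + 18 h\right) = - \frac{1199}{600} + 18 h$)
$T{\left(388 \right)} - 273106 = \left(- \frac{1199}{600} + 18 \cdot 388\right) - 273106 = \left(- \frac{1199}{600} + 6984\right) - 273106 = \frac{4189201}{600} - 273106 = - \frac{159674399}{600}$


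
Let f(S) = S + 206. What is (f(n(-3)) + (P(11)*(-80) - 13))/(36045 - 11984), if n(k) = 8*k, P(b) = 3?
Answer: -71/24061 ≈ -0.0029508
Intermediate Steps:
f(S) = 206 + S
(f(n(-3)) + (P(11)*(-80) - 13))/(36045 - 11984) = ((206 + 8*(-3)) + (3*(-80) - 13))/(36045 - 11984) = ((206 - 24) + (-240 - 13))/24061 = (182 - 253)*(1/24061) = -71*1/24061 = -71/24061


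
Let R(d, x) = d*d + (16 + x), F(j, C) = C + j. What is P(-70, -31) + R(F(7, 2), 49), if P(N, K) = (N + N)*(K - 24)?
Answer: 7846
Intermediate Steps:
R(d, x) = 16 + x + d² (R(d, x) = d² + (16 + x) = 16 + x + d²)
P(N, K) = 2*N*(-24 + K) (P(N, K) = (2*N)*(-24 + K) = 2*N*(-24 + K))
P(-70, -31) + R(F(7, 2), 49) = 2*(-70)*(-24 - 31) + (16 + 49 + (2 + 7)²) = 2*(-70)*(-55) + (16 + 49 + 9²) = 7700 + (16 + 49 + 81) = 7700 + 146 = 7846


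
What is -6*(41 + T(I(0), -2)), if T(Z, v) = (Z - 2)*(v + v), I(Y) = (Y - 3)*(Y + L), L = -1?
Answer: -222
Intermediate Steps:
I(Y) = (-1 + Y)*(-3 + Y) (I(Y) = (Y - 3)*(Y - 1) = (-3 + Y)*(-1 + Y) = (-1 + Y)*(-3 + Y))
T(Z, v) = 2*v*(-2 + Z) (T(Z, v) = (-2 + Z)*(2*v) = 2*v*(-2 + Z))
-6*(41 + T(I(0), -2)) = -6*(41 + 2*(-2)*(-2 + (3 + 0**2 - 4*0))) = -6*(41 + 2*(-2)*(-2 + (3 + 0 + 0))) = -6*(41 + 2*(-2)*(-2 + 3)) = -6*(41 + 2*(-2)*1) = -6*(41 - 4) = -6*37 = -222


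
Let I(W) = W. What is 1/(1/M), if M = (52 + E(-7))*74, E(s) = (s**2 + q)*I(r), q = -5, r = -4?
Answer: -9176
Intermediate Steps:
E(s) = 20 - 4*s**2 (E(s) = (s**2 - 5)*(-4) = (-5 + s**2)*(-4) = 20 - 4*s**2)
M = -9176 (M = (52 + (20 - 4*(-7)**2))*74 = (52 + (20 - 4*49))*74 = (52 + (20 - 196))*74 = (52 - 176)*74 = -124*74 = -9176)
1/(1/M) = 1/(1/(-9176)) = 1/(-1/9176) = -9176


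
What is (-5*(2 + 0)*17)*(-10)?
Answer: 1700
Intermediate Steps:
(-5*(2 + 0)*17)*(-10) = (-5*2*17)*(-10) = -10*17*(-10) = -170*(-10) = 1700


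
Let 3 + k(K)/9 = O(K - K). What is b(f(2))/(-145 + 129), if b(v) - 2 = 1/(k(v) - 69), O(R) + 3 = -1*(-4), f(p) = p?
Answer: -173/1392 ≈ -0.12428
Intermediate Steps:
O(R) = 1 (O(R) = -3 - 1*(-4) = -3 + 4 = 1)
k(K) = -18 (k(K) = -27 + 9*1 = -27 + 9 = -18)
b(v) = 173/87 (b(v) = 2 + 1/(-18 - 69) = 2 + 1/(-87) = 2 - 1/87 = 173/87)
b(f(2))/(-145 + 129) = 173/(87*(-145 + 129)) = (173/87)/(-16) = (173/87)*(-1/16) = -173/1392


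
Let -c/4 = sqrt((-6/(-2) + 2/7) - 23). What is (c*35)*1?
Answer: -20*I*sqrt(966) ≈ -621.61*I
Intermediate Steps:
c = -4*I*sqrt(966)/7 (c = -4*sqrt((-6/(-2) + 2/7) - 23) = -4*sqrt((-6*(-1/2) + 2*(1/7)) - 23) = -4*sqrt((3 + 2/7) - 23) = -4*sqrt(23/7 - 23) = -4*I*sqrt(966)/7 ≈ -17.76*I)
(c*35)*1 = (-4*I*sqrt(966)/7*35)*1 = -20*I*sqrt(966)*1 = -20*I*sqrt(966)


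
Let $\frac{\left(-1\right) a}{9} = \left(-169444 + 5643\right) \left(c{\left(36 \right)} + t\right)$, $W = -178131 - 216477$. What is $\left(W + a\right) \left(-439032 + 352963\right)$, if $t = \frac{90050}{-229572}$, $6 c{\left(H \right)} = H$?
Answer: $- \frac{8641706222609071}{12754} \approx -6.7757 \cdot 10^{11}$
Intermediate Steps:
$W = -394608$ ($W = -178131 - 216477 = -394608$)
$c{\left(H \right)} = \frac{H}{6}$
$t = - \frac{45025}{114786}$ ($t = 90050 \left(- \frac{1}{229572}\right) = - \frac{45025}{114786} \approx -0.39225$)
$a = \frac{105437229491}{12754}$ ($a = - 9 \left(-169444 + 5643\right) \left(\frac{1}{6} \cdot 36 - \frac{45025}{114786}\right) = - 9 \left(- 163801 \left(6 - \frac{45025}{114786}\right)\right) = - 9 \left(\left(-163801\right) \frac{643691}{114786}\right) = \left(-9\right) \left(- \frac{105437229491}{114786}\right) = \frac{105437229491}{12754} \approx 8.267 \cdot 10^{6}$)
$\left(W + a\right) \left(-439032 + 352963\right) = \left(-394608 + \frac{105437229491}{12754}\right) \left(-439032 + 352963\right) = \frac{100404399059}{12754} \left(-86069\right) = - \frac{8641706222609071}{12754}$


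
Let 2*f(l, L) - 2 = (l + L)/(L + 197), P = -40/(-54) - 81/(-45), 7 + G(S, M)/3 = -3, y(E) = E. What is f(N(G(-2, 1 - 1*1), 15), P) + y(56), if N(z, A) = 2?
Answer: 3071545/53876 ≈ 57.011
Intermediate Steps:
G(S, M) = -30 (G(S, M) = -21 + 3*(-3) = -21 - 9 = -30)
P = 343/135 (P = -40*(-1/54) - 81*(-1/45) = 20/27 + 9/5 = 343/135 ≈ 2.5407)
f(l, L) = 1 + (L + l)/(2*(197 + L)) (f(l, L) = 1 + ((l + L)/(L + 197))/2 = 1 + ((L + l)/(197 + L))/2 = 1 + (L + l)/(2*(197 + L)))
f(N(G(-2, 1 - 1*1), 15), P) + y(56) = (394 + 2 + 3*(343/135))/(2*(197 + 343/135)) + 56 = (394 + 2 + 343/45)/(2*(26938/135)) + 56 = (½)*(135/26938)*(18163/45) + 56 = 54489/53876 + 56 = 3071545/53876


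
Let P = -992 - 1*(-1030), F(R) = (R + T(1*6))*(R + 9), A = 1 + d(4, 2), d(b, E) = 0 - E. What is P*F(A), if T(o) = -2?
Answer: -912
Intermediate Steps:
d(b, E) = -E
A = -1 (A = 1 - 1*2 = 1 - 2 = -1)
F(R) = (-2 + R)*(9 + R) (F(R) = (R - 2)*(R + 9) = (-2 + R)*(9 + R))
P = 38 (P = -992 + 1030 = 38)
P*F(A) = 38*(-18 + (-1)**2 + 7*(-1)) = 38*(-18 + 1 - 7) = 38*(-24) = -912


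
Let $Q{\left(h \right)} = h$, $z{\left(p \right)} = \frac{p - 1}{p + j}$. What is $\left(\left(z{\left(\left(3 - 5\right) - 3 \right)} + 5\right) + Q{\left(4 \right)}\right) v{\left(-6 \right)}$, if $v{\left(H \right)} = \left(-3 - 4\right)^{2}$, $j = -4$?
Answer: $\frac{1421}{3} \approx 473.67$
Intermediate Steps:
$z{\left(p \right)} = \frac{-1 + p}{-4 + p}$ ($z{\left(p \right)} = \frac{p - 1}{p - 4} = \frac{-1 + p}{-4 + p}$)
$v{\left(H \right)} = 49$ ($v{\left(H \right)} = \left(-7\right)^{2} = 49$)
$\left(\left(z{\left(\left(3 - 5\right) - 3 \right)} + 5\right) + Q{\left(4 \right)}\right) v{\left(-6 \right)} = \left(\left(\frac{-1 + \left(\left(3 - 5\right) - 3\right)}{-4 + \left(\left(3 - 5\right) - 3\right)} + 5\right) + 4\right) 49 = \left(\left(\frac{-1 - 5}{-4 - 5} + 5\right) + 4\right) 49 = \left(\left(\frac{1}{-9} \left(-6\right) + 5\right) + 4\right) 49 = \left(\left(\left(- \frac{1}{9}\right) \left(-6\right) + 5\right) + 4\right) 49 = \left(\left(\frac{2}{3} + 5\right) + 4\right) 49 = \left(\frac{17}{3} + 4\right) 49 = \frac{29}{3} \cdot 49 = \frac{1421}{3}$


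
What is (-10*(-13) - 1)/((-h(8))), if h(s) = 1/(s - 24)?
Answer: 2064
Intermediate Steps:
h(s) = 1/(-24 + s)
(-10*(-13) - 1)/((-h(8))) = (-10*(-13) - 1)/((-1/(-24 + 8))) = (130 - 1)/((-1/(-16))) = 129/((-1*(-1/16))) = 129/(1/16) = 129*16 = 2064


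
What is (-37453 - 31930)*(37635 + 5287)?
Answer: -2978057126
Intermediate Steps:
(-37453 - 31930)*(37635 + 5287) = -69383*42922 = -2978057126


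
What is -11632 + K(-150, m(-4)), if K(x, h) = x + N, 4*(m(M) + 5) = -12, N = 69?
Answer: -11713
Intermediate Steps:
m(M) = -8 (m(M) = -5 + (¼)*(-12) = -5 - 3 = -8)
K(x, h) = 69 + x (K(x, h) = x + 69 = 69 + x)
-11632 + K(-150, m(-4)) = -11632 + (69 - 150) = -11632 - 81 = -11713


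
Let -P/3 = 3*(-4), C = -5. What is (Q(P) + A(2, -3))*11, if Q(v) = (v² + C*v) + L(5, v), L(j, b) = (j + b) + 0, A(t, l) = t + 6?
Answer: 12815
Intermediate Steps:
A(t, l) = 6 + t
L(j, b) = b + j (L(j, b) = (b + j) + 0 = b + j)
P = 36 (P = -9*(-4) = -3*(-12) = 36)
Q(v) = 5 + v² - 4*v (Q(v) = (v² - 5*v) + (v + 5) = (v² - 5*v) + (5 + v) = 5 + v² - 4*v)
(Q(P) + A(2, -3))*11 = ((5 + 36² - 4*36) + (6 + 2))*11 = ((5 + 1296 - 144) + 8)*11 = (1157 + 8)*11 = 1165*11 = 12815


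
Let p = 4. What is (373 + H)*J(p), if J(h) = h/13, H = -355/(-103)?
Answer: 155096/1339 ≈ 115.83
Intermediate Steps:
H = 355/103 (H = -355*(-1/103) = 355/103 ≈ 3.4466)
J(h) = h/13 (J(h) = h*(1/13) = h/13)
(373 + H)*J(p) = (373 + 355/103)*((1/13)*4) = (38774/103)*(4/13) = 155096/1339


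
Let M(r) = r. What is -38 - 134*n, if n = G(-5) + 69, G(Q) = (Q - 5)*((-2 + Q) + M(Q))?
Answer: -25364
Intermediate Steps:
G(Q) = (-5 + Q)*(-2 + 2*Q) (G(Q) = (Q - 5)*((-2 + Q) + Q) = (-5 + Q)*(-2 + 2*Q))
n = 189 (n = (10 - 12*(-5) + 2*(-5)²) + 69 = (10 + 60 + 2*25) + 69 = (10 + 60 + 50) + 69 = 120 + 69 = 189)
-38 - 134*n = -38 - 134*189 = -38 - 25326 = -25364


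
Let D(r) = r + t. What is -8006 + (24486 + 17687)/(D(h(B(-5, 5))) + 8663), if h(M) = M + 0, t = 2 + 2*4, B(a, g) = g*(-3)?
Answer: -69273775/8658 ≈ -8001.1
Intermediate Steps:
B(a, g) = -3*g
t = 10 (t = 2 + 8 = 10)
h(M) = M
D(r) = 10 + r (D(r) = r + 10 = 10 + r)
-8006 + (24486 + 17687)/(D(h(B(-5, 5))) + 8663) = -8006 + (24486 + 17687)/((10 - 3*5) + 8663) = -8006 + 42173/((10 - 15) + 8663) = -8006 + 42173/(-5 + 8663) = -8006 + 42173/8658 = -69273775/8658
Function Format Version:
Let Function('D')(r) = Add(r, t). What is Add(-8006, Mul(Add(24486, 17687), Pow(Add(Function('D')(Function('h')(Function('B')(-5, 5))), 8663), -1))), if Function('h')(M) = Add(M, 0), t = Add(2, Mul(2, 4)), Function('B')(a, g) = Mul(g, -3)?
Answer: Rational(-69273775, 8658) ≈ -8001.1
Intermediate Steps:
Function('B')(a, g) = Mul(-3, g)
t = 10 (t = Add(2, 8) = 10)
Function('h')(M) = M
Function('D')(r) = Add(10, r) (Function('D')(r) = Add(r, 10) = Add(10, r))
Add(-8006, Mul(Add(24486, 17687), Pow(Add(Function('D')(Function('h')(Function('B')(-5, 5))), 8663), -1))) = Add(-8006, Mul(Add(24486, 17687), Pow(Add(Add(10, Mul(-3, 5)), 8663), -1))) = Add(-8006, Mul(42173, Pow(Add(Add(10, -15), 8663), -1))) = Add(-8006, Mul(42173, Pow(Add(-5, 8663), -1))) = Add(-8006, Mul(42173, Pow(8658, -1))) = Add(-8006, Mul(42173, Rational(1, 8658))) = Add(-8006, Rational(42173, 8658)) = Rational(-69273775, 8658)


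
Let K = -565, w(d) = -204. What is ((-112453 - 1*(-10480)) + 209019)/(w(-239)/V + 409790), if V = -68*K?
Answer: 60480990/231531347 ≈ 0.26122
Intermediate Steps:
V = 38420 (V = -68*(-565) = 38420)
((-112453 - 1*(-10480)) + 209019)/(w(-239)/V + 409790) = ((-112453 - 1*(-10480)) + 209019)/(-204/38420 + 409790) = ((-112453 + 10480) + 209019)/(-204*1/38420 + 409790) = (-101973 + 209019)/(-3/565 + 409790) = 107046/(231531347/565) = 107046*(565/231531347) = 60480990/231531347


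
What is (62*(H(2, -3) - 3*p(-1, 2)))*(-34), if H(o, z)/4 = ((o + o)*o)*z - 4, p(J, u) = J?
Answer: 229772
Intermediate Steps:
H(o, z) = -16 + 8*z*o**2 (H(o, z) = 4*(((o + o)*o)*z - 4) = 4*(((2*o)*o)*z - 4) = 4*((2*o**2)*z - 4) = 4*(2*z*o**2 - 4) = 4*(-4 + 2*z*o**2) = -16 + 8*z*o**2)
(62*(H(2, -3) - 3*p(-1, 2)))*(-34) = (62*((-16 + 8*(-3)*2**2) - 3*(-1)))*(-34) = (62*((-16 + 8*(-3)*4) + 3))*(-34) = (62*((-16 - 96) + 3))*(-34) = (62*(-112 + 3))*(-34) = (62*(-109))*(-34) = -6758*(-34) = 229772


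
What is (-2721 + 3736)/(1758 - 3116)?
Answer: -145/194 ≈ -0.74742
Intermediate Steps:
(-2721 + 3736)/(1758 - 3116) = 1015/(-1358) = 1015*(-1/1358) = -145/194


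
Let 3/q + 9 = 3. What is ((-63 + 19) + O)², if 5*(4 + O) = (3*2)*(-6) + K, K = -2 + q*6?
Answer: 78961/25 ≈ 3158.4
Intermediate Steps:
q = -½ (q = 3/(-9 + 3) = 3/(-6) = 3*(-⅙) = -½ ≈ -0.50000)
K = -5 (K = -2 - ½*6 = -2 - 3 = -5)
O = -61/5 (O = -4 + ((3*2)*(-6) - 5)/5 = -4 + (6*(-6) - 5)/5 = -4 + (-36 - 5)/5 = -4 + (⅕)*(-41) = -4 - 41/5 = -61/5 ≈ -12.200)
((-63 + 19) + O)² = ((-63 + 19) - 61/5)² = (-44 - 61/5)² = (-281/5)² = 78961/25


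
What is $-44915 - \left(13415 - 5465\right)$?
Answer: $-52865$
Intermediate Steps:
$-44915 - \left(13415 - 5465\right) = -44915 - 7950 = -52865$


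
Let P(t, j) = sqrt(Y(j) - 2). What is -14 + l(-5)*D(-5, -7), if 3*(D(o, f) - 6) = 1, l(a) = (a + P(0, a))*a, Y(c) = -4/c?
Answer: 433/3 - 19*I*sqrt(30)/3 ≈ 144.33 - 34.689*I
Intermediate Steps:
P(t, j) = sqrt(-2 - 4/j) (P(t, j) = sqrt(-4/j - 2) = sqrt(-2 - 4/j))
l(a) = a*(a + sqrt(2)*sqrt((-2 - a)/a)) (l(a) = (a + sqrt(2)*sqrt((-2 - a)/a))*a = a*(a + sqrt(2)*sqrt((-2 - a)/a)))
D(o, f) = 19/3 (D(o, f) = 6 + (1/3)*1 = 6 + 1/3 = 19/3)
-14 + l(-5)*D(-5, -7) = -14 - 5*(-5 + sqrt(2)*sqrt((-2 - 1*(-5))/(-5)))*(19/3) = -14 - 5*(-5 + sqrt(2)*sqrt(-(-2 + 5)/5))*(19/3) = -14 - 5*(-5 + sqrt(2)*sqrt(-1/5*3))*(19/3) = -14 - 5*(-5 + sqrt(2)*sqrt(-3/5))*(19/3) = -14 - 5*(-5 + sqrt(2)*(I*sqrt(15)/5))*(19/3) = -14 - 5*(-5 + I*sqrt(30)/5)*(19/3) = -14 + (25 - I*sqrt(30))*(19/3) = -14 + (475/3 - 19*I*sqrt(30)/3) = 433/3 - 19*I*sqrt(30)/3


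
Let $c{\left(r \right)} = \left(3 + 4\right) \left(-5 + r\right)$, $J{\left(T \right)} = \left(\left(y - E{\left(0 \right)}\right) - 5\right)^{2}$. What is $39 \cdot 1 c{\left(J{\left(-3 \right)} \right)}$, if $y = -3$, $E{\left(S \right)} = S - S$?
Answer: $16107$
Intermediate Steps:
$E{\left(S \right)} = 0$
$J{\left(T \right)} = 64$ ($J{\left(T \right)} = \left(\left(-3 - 0\right) - 5\right)^{2} = \left(\left(-3 + 0\right) - 5\right)^{2} = \left(-3 - 5\right)^{2} = \left(-8\right)^{2} = 64$)
$c{\left(r \right)} = -35 + 7 r$ ($c{\left(r \right)} = 7 \left(-5 + r\right) = -35 + 7 r$)
$39 \cdot 1 c{\left(J{\left(-3 \right)} \right)} = 39 \cdot 1 \left(-35 + 7 \cdot 64\right) = 39 \left(-35 + 448\right) = 39 \cdot 413 = 16107$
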